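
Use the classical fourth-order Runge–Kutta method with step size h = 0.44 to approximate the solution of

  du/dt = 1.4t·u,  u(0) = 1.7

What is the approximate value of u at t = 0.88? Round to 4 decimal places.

RK4: k1 = f(t_n, u_n); k2 = f(t_n + h/2, u_n + (h/2)·k1); k3 = f(t_n + h/2, u_n + (h/2)·k2); k4 = f(t_n + h, u_n + h·k3); u_{n+1} = u_n + (h/6)·(k1 + 2k2 + 2k3 + k4).
t=0.000000, u=1.700000:
  k1 = f(0.000000, 1.700000) = 0.000000
  k2 = f(0.220000, 1.700000) = 0.523600
  k3 = f(0.220000, 1.815192) = 0.559079
  k4 = f(0.440000, 1.945995) = 1.198733
  u ← 1.700000 + (0.44/6)·(k1 + 2k2 + 2k3 + k4) = 1.946700
t=0.440000, u=1.946700:
  k1 = f(0.440000, 1.946700) = 1.199167
  k2 = f(0.660000, 2.210517) = 2.042518
  k3 = f(0.660000, 2.396054) = 2.213954
  k4 = f(0.880000, 2.920840) = 3.598474
  u ← 1.946700 + (0.44/6)·(k1 + 2k2 + 2k3 + k4) = 2.922810
u(0.88) ≈ 2.9228

2.9228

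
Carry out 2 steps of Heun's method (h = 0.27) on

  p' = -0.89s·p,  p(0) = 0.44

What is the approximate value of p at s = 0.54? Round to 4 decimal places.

0.3861

Heun: k1 = f(s_n, p_n); k2 = f(s_n + h, p_n + h·k1); p_{n+1} = p_n + (h/2)·(k1 + k2).
s=0.000000, p=0.440000:
  k1 = f(0.000000, 0.440000) = 0.000000
  k2 = f(0.270000, 0.440000) = -0.105732
  p ← 0.440000 + (0.27/2)·(0.000000 + (-0.105732)) = 0.425726
s=0.270000, p=0.425726:
  k1 = f(0.270000, 0.425726) = -0.102302
  k2 = f(0.540000, 0.398105) = -0.191329
  p ← 0.425726 + (0.27/2)·(-0.102302 + (-0.191329)) = 0.386086
p(0.54) ≈ 0.3861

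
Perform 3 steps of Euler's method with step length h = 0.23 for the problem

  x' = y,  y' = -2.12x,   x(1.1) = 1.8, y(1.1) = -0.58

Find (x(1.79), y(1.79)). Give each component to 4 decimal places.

0.8092, -2.9195

Euler on (x,y): x_{n+1} = x_n + h·x', y_{n+1} = y_n + h·y'.
1.100000: (1.800000, -0.580000); f=(-0.580000, -3.816000) → (1.666600, -1.457680)
1.330000: (1.666600, -1.457680); f=(-1.457680, -3.533192) → (1.331334, -2.270314)
1.560000: (1.331334, -2.270314); f=(-2.270314, -2.822427) → (0.809161, -2.919472)
(x(1.79), y(1.79)) ≈ (0.8092, -2.9195)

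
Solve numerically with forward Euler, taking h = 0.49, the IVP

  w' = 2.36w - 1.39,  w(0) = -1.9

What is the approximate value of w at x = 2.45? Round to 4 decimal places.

Euler: w_{n+1} = w_n + h·f(x_n, w_n).
x=0.000000, w=-1.900000: f=-5.874000 → w ← -1.900000 + 0.49·(-5.874000) = -4.778260
x=0.490000, w=-4.778260: f=-12.666694 → w ← -4.778260 + 0.49·(-12.666694) = -10.984940
x=0.980000, w=-10.984940: f=-27.314458 → w ← -10.984940 + 0.49·(-27.314458) = -24.369024
x=1.470000, w=-24.369024: f=-58.900897 → w ← -24.369024 + 0.49·(-58.900897) = -53.230464
x=1.960000, w=-53.230464: f=-127.013895 → w ← -53.230464 + 0.49·(-127.013895) = -115.467273
w(2.45) ≈ -115.4673

-115.4673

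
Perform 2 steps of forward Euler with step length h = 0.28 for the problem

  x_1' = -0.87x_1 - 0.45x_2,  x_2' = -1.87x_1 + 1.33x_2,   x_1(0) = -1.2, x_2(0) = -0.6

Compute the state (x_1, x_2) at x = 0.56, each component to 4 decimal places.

-0.6048, 0.1679

Euler on (x_1,x_2): x_1_{n+1} = x_1_n + h·x_1', x_2_{n+1} = x_2_n + h·x_2'.
0.000000: (-1.200000, -0.600000); f=(1.314000, 1.446000) → (-0.832080, -0.195120)
0.280000: (-0.832080, -0.195120); f=(0.811714, 1.296480) → (-0.604800, 0.167894)
(x_1(0.56), x_2(0.56)) ≈ (-0.6048, 0.1679)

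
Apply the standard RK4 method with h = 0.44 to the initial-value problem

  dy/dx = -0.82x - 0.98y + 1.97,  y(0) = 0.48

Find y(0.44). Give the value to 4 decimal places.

0.9466

RK4: k1 = f(x_n, y_n); k2 = f(x_n + h/2, y_n + (h/2)·k1); k3 = f(x_n + h/2, y_n + (h/2)·k2); k4 = f(x_n + h, y_n + h·k3); y_{n+1} = y_n + (h/6)·(k1 + 2k2 + 2k3 + k4).
x=0.000000, y=0.480000:
  k1 = f(0.000000, 0.480000) = 1.499600
  k2 = f(0.220000, 0.809912) = 0.995886
  k3 = f(0.220000, 0.699095) = 1.104487
  k4 = f(0.440000, 0.965974) = 0.662545
  y ← 0.480000 + (0.44/6)·(k1 + 2k2 + 2k3 + k4) = 0.946612
y(0.44) ≈ 0.9466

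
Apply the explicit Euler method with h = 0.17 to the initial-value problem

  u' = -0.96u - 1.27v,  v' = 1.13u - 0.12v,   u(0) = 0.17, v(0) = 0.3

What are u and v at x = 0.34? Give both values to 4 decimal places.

-0.0057, 0.3348

Euler on (u,v): u_{n+1} = u_n + h·u', v_{n+1} = v_n + h·v'.
0.000000: (0.170000, 0.300000); f=(-0.544200, 0.156100) → (0.077486, 0.326537)
0.170000: (0.077486, 0.326537); f=(-0.489089, 0.048375) → (-0.005659, 0.334761)
(u(0.34), v(0.34)) ≈ (-0.0057, 0.3348)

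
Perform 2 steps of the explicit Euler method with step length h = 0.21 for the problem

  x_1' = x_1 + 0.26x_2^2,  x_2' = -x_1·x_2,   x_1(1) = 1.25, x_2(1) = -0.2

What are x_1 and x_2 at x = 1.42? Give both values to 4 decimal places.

1.8340, -0.1006

Euler on (x_1,x_2): x_1_{n+1} = x_1_n + h·x_1', x_2_{n+1} = x_2_n + h·x_2'.
1.000000: (1.250000, -0.200000); f=(1.260400, 0.250000) → (1.514684, -0.147500)
1.210000: (1.514684, -0.147500); f=(1.520341, 0.223416) → (1.833956, -0.100583)
(x_1(1.42), x_2(1.42)) ≈ (1.8340, -0.1006)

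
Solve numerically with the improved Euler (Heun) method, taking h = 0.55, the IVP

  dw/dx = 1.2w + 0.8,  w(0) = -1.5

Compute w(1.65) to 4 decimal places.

-6.1845

Heun: k1 = f(x_n, w_n); k2 = f(x_n + h, w_n + h·k1); w_{n+1} = w_n + (h/2)·(k1 + k2).
x=0.000000, w=-1.500000:
  k1 = f(0.000000, -1.500000) = -1.000000
  k2 = f(0.550000, -2.050000) = -1.660000
  w ← -1.500000 + (0.55/2)·(-1.000000 + (-1.660000)) = -2.231500
x=0.550000, w=-2.231500:
  k1 = f(0.550000, -2.231500) = -1.877800
  k2 = f(1.100000, -3.264290) = -3.117148
  w ← -2.231500 + (0.55/2)·(-1.877800 + (-3.117148)) = -3.605111
x=1.100000, w=-3.605111:
  k1 = f(1.100000, -3.605111) = -3.526133
  k2 = f(1.650000, -5.544484) = -5.853381
  w ← -3.605111 + (0.55/2)·(-3.526133 + (-5.853381)) = -6.184477
w(1.65) ≈ -6.1845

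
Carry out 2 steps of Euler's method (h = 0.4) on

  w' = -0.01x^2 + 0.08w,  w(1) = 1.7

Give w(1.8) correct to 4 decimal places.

1.7986

Euler: w_{n+1} = w_n + h·f(x_n, w_n).
x=1.000000, w=1.700000: f=0.126000 → w ← 1.700000 + 0.4·0.126000 = 1.750400
x=1.400000, w=1.750400: f=0.120432 → w ← 1.750400 + 0.4·0.120432 = 1.798573
w(1.8) ≈ 1.7986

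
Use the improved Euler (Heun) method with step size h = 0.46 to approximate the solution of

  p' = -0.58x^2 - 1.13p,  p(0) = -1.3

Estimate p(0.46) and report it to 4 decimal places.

-0.8281

Heun: k1 = f(x_n, p_n); k2 = f(x_n + h, p_n + h·k1); p_{n+1} = p_n + (h/2)·(k1 + k2).
x=0.000000, p=-1.300000:
  k1 = f(0.000000, -1.300000) = 1.469000
  k2 = f(0.460000, -0.624260) = 0.582686
  p ← -1.300000 + (0.46/2)·(1.469000 + 0.582686) = -0.828112
p(0.46) ≈ -0.8281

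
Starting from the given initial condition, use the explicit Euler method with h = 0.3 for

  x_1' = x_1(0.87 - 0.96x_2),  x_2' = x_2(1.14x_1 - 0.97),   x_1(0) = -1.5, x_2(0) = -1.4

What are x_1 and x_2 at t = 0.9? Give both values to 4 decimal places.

Euler on (x_1,x_2): x_1_{n+1} = x_1_n + h·x_1', x_2_{n+1} = x_2_n + h·x_2'.
0.000000: (-1.500000, -1.400000); f=(-3.321000, 3.752000) → (-2.496300, -0.274400)
0.300000: (-2.496300, -0.274400); f=(-2.829366, 1.047051) → (-3.345110, 0.039715)
0.600000: (-3.345110, 0.039715); f=(-2.782708, -0.189975) → (-4.179922, -0.017277)
(x_1(0.9), x_2(0.9)) ≈ (-4.1799, -0.0173)

-4.1799, -0.0173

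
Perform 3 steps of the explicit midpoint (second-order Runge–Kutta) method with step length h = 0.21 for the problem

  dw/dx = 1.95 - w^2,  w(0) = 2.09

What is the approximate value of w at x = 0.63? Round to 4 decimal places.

Midpoint: k1 = f(x_n, w_n); k2 = f(x_n + h/2, w_n + (h/2)·k1); w_{n+1} = w_n + h·k2.
x=0.000000, w=2.090000:
  k1 = f(0.000000, 2.090000) = -2.418100
  k2 = f(0.105000, 1.836099) = -1.421261
  w ← 2.090000 + 0.21·(-1.421261) = 1.791535
x=0.210000, w=1.791535:
  k1 = f(0.210000, 1.791535) = -1.259598
  k2 = f(0.315000, 1.659277) = -0.803201
  w ← 1.791535 + 0.21·(-0.803201) = 1.622863
x=0.420000, w=1.622863:
  k1 = f(0.420000, 1.622863) = -0.683684
  k2 = f(0.525000, 1.551076) = -0.455837
  w ← 1.622863 + 0.21·(-0.455837) = 1.527137
w(0.63) ≈ 1.5271

1.5271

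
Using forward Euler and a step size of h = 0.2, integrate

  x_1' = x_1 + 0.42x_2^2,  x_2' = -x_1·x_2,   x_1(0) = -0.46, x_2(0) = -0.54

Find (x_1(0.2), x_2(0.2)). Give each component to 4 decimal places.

Euler on (x_1,x_2): x_1_{n+1} = x_1_n + h·x_1', x_2_{n+1} = x_2_n + h·x_2'.
0.000000: (-0.460000, -0.540000); f=(-0.337528, -0.248400) → (-0.527506, -0.589680)
(x_1(0.2), x_2(0.2)) ≈ (-0.5275, -0.5897)

-0.5275, -0.5897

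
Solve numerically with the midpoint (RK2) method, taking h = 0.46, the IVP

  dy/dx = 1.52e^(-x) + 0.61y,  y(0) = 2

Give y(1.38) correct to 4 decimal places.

6.5436

Midpoint: k1 = f(x_n, y_n); k2 = f(x_n + h/2, y_n + (h/2)·k1); y_{n+1} = y_n + h·k2.
x=0.000000, y=2.000000:
  k1 = f(0.000000, 2.000000) = 2.740000
  k2 = f(0.230000, 2.630200) = 2.812113
  y ← 2.000000 + 0.46·2.812113 = 3.293572
x=0.460000, y=3.293572:
  k1 = f(0.460000, 3.293572) = 2.968630
  k2 = f(0.690000, 3.976357) = 3.187973
  y ← 3.293572 + 0.46·3.187973 = 4.760040
x=0.920000, y=4.760040:
  k1 = f(0.920000, 4.760040) = 3.509373
  k2 = f(1.150000, 5.567196) = 3.877277
  y ← 4.760040 + 0.46·3.877277 = 6.543587
y(1.38) ≈ 6.5436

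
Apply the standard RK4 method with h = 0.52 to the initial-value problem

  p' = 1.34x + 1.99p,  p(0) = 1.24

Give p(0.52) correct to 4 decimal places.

RK4: k1 = f(x_n, p_n); k2 = f(x_n + h/2, p_n + (h/2)·k1); k3 = f(x_n + h/2, p_n + (h/2)·k2); k4 = f(x_n + h, p_n + h·k3); p_{n+1} = p_n + (h/6)·(k1 + 2k2 + 2k3 + k4).
x=0.000000, p=1.240000:
  k1 = f(0.000000, 1.240000) = 2.467600
  k2 = f(0.260000, 1.881576) = 4.092736
  k3 = f(0.260000, 2.304111) = 4.933582
  k4 = f(0.520000, 3.805462) = 8.269670
  p ← 1.240000 + (0.52/6)·(k1 + 2k2 + 2k3 + k4) = 3.735125
p(0.52) ≈ 3.7351

3.7351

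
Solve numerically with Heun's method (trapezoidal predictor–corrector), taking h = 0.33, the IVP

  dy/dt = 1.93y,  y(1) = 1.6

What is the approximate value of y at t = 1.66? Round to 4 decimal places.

5.4153

Heun: k1 = f(t_n, y_n); k2 = f(t_n + h, y_n + h·k1); y_{n+1} = y_n + (h/2)·(k1 + k2).
t=1.000000, y=1.600000:
  k1 = f(1.000000, 1.600000) = 3.088000
  k2 = f(1.330000, 2.619040) = 5.054747
  y ← 1.600000 + (0.33/2)·(3.088000 + 5.054747) = 2.943553
t=1.330000, y=2.943553:
  k1 = f(1.330000, 2.943553) = 5.681058
  k2 = f(1.660000, 4.818302) = 9.299324
  y ← 2.943553 + (0.33/2)·(5.681058 + 9.299324) = 5.415316
y(1.66) ≈ 5.4153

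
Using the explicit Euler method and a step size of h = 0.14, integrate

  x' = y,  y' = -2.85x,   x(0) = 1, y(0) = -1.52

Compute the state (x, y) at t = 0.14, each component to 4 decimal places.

0.7872, -1.9190

Euler on (x,y): x_{n+1} = x_n + h·x', y_{n+1} = y_n + h·y'.
0.000000: (1.000000, -1.520000); f=(-1.520000, -2.850000) → (0.787200, -1.919000)
(x(0.14), y(0.14)) ≈ (0.7872, -1.9190)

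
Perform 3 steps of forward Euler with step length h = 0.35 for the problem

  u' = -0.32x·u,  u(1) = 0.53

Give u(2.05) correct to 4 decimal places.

Euler: u_{n+1} = u_n + h·f(x_n, u_n).
x=1.000000, u=0.530000: f=-0.169600 → u ← 0.530000 + 0.35·(-0.169600) = 0.470640
x=1.350000, u=0.470640: f=-0.203316 → u ← 0.470640 + 0.35·(-0.203316) = 0.399479
x=1.700000, u=0.399479: f=-0.217317 → u ← 0.399479 + 0.35·(-0.217317) = 0.323418
u(2.05) ≈ 0.3234

0.3234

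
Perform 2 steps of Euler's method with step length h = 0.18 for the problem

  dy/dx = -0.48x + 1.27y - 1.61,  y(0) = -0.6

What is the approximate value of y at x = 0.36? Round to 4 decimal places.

Euler: y_{n+1} = y_n + h·f(x_n, y_n).
x=0.000000, y=-0.600000: f=-2.372000 → y ← -0.600000 + 0.18·(-2.372000) = -1.026960
x=0.180000, y=-1.026960: f=-3.000639 → y ← -1.026960 + 0.18·(-3.000639) = -1.567075
y(0.36) ≈ -1.5671

-1.5671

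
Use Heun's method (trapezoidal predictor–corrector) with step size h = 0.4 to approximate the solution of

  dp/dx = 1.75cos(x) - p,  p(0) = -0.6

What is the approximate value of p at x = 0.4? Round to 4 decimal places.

0.1244

Heun: k1 = f(x_n, p_n); k2 = f(x_n + h, p_n + h·k1); p_{n+1} = p_n + (h/2)·(k1 + k2).
x=0.000000, p=-0.600000:
  k1 = f(0.000000, -0.600000) = 2.350000
  k2 = f(0.400000, 0.340000) = 1.271857
  p ← -0.600000 + (0.4/2)·(2.350000 + 1.271857) = 0.124371
p(0.4) ≈ 0.1244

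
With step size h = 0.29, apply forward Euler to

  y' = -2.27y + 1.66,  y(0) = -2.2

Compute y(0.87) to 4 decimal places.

0.6143

Euler: y_{n+1} = y_n + h·f(t_n, y_n).
t=0.000000, y=-2.200000: f=6.654000 → y ← -2.200000 + 0.29·6.654000 = -0.270340
t=0.290000, y=-0.270340: f=2.273672 → y ← -0.270340 + 0.29·2.273672 = 0.389025
t=0.580000, y=0.389025: f=0.776914 → y ← 0.389025 + 0.29·0.776914 = 0.614330
y(0.87) ≈ 0.6143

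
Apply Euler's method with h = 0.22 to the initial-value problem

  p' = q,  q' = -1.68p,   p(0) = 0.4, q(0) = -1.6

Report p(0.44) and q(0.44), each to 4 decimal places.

Euler on (p,q): p_{n+1} = p_n + h·p', q_{n+1} = q_n + h·q'.
0.000000: (0.400000, -1.600000); f=(-1.600000, -0.672000) → (0.048000, -1.747840)
0.220000: (0.048000, -1.747840); f=(-1.747840, -0.080640) → (-0.336525, -1.765581)
(p(0.44), q(0.44)) ≈ (-0.3365, -1.7656)

-0.3365, -1.7656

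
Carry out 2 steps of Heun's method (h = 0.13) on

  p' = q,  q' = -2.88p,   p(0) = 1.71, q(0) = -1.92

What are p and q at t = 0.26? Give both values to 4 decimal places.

Heun on (p,q): k1 = f(t_n, state_n); k2 = f(t_n + h, state_n + h·k1); state_{n+1} = state_n + (h/2)·(k1 + k2).
0.000000: (1.710000, -1.920000)
  k1 = (-1.920000, -4.924800)
  predictor → (1.460400, -2.560224)
  k2 = (-2.560224, -4.205952)
  → (1.418785, -2.513499)
0.130000: (1.418785, -2.513499)
  k1 = (-2.513499, -4.086102)
  predictor → (1.092031, -3.044692)
  k2 = (-3.044692, -3.145048)
  → (1.057503, -2.983524)
(p(0.26), q(0.26)) ≈ (1.0575, -2.9835)

1.0575, -2.9835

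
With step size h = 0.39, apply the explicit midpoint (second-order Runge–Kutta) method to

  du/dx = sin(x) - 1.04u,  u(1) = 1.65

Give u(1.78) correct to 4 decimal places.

Midpoint: k1 = f(x_n, u_n); k2 = f(x_n + h/2, u_n + (h/2)·k1); u_{n+1} = u_n + h·k2.
x=1.000000, u=1.650000:
  k1 = f(1.000000, 1.650000) = -0.874529
  k2 = f(1.195000, 1.479467) = -0.608430
  u ← 1.650000 + 0.39·(-0.608430) = 1.412712
x=1.390000, u=1.412712:
  k1 = f(1.390000, 1.412712) = -0.485520
  k2 = f(1.585000, 1.318036) = -0.370858
  u ← 1.412712 + 0.39·(-0.370858) = 1.268078
u(1.78) ≈ 1.2681

1.2681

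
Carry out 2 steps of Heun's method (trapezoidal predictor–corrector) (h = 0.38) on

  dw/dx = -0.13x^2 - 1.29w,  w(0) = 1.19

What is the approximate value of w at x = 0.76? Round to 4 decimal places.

0.4539

Heun: k1 = f(x_n, w_n); k2 = f(x_n + h, w_n + h·k1); w_{n+1} = w_n + (h/2)·(k1 + k2).
x=0.000000, w=1.190000:
  k1 = f(0.000000, 1.190000) = -1.535100
  k2 = f(0.380000, 0.606662) = -0.801366
  w ← 1.190000 + (0.38/2)·(-1.535100 + (-0.801366)) = 0.746071
x=0.380000, w=0.746071:
  k1 = f(0.380000, 0.746071) = -0.981204
  k2 = f(0.760000, 0.373214) = -0.556534
  w ← 0.746071 + (0.38/2)·(-0.981204 + (-0.556534)) = 0.453901
w(0.76) ≈ 0.4539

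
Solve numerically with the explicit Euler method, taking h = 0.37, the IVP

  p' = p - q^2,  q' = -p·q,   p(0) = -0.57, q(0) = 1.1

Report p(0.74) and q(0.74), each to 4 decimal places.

Euler on (p,q): p_{n+1} = p_n + h·p', q_{n+1} = q_n + h·q'.
0.000000: (-0.570000, 1.100000); f=(-1.780000, 0.627000) → (-1.228600, 1.331990)
0.370000: (-1.228600, 1.331990); f=(-3.002797, 1.636483) → (-2.339635, 1.937489)
(p(0.74), q(0.74)) ≈ (-2.3396, 1.9375)

-2.3396, 1.9375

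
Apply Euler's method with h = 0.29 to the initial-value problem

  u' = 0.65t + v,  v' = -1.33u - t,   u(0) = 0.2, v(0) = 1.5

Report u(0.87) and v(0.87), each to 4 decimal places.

1.5288, 0.5005

Euler on (u,v): u_{n+1} = u_n + h·u', v_{n+1} = v_n + h·v'.
0.000000: (0.200000, 1.500000); f=(1.500000, -0.266000) → (0.635000, 1.422860)
0.290000: (0.635000, 1.422860); f=(1.611360, -1.134550) → (1.102294, 1.093840)
0.580000: (1.102294, 1.093840); f=(1.470840, -2.046052) → (1.528838, 0.500486)
(u(0.87), v(0.87)) ≈ (1.5288, 0.5005)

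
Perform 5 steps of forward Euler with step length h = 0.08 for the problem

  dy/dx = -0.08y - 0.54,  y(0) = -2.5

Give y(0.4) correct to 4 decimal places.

-2.6343

Euler: y_{n+1} = y_n + h·f(x_n, y_n).
x=0.000000, y=-2.500000: f=-0.340000 → y ← -2.500000 + 0.08·(-0.340000) = -2.527200
x=0.080000, y=-2.527200: f=-0.337824 → y ← -2.527200 + 0.08·(-0.337824) = -2.554226
x=0.160000, y=-2.554226: f=-0.335662 → y ← -2.554226 + 0.08·(-0.335662) = -2.581079
x=0.240000, y=-2.581079: f=-0.333514 → y ← -2.581079 + 0.08·(-0.333514) = -2.607760
x=0.320000, y=-2.607760: f=-0.331379 → y ← -2.607760 + 0.08·(-0.331379) = -2.634270
y(0.4) ≈ -2.6343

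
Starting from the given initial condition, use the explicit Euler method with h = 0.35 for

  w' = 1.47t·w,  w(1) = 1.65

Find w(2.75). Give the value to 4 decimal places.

Euler: w_{n+1} = w_n + h·f(t_n, w_n).
t=1.000000, w=1.650000: f=2.425500 → w ← 1.650000 + 0.35·2.425500 = 2.498925
t=1.350000, w=2.498925: f=4.959117 → w ← 2.498925 + 0.35·4.959117 = 4.234616
t=1.700000, w=4.234616: f=10.582305 → w ← 4.234616 + 0.35·10.582305 = 7.938423
t=2.050000, w=7.938423: f=23.922436 → w ← 7.938423 + 0.35·23.922436 = 16.311275
t=2.400000, w=16.311275: f=57.546179 → w ← 16.311275 + 0.35·57.546179 = 36.452438
w(2.75) ≈ 36.4524

36.4524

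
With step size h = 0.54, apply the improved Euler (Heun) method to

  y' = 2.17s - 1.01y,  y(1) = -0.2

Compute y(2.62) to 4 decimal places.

Heun: k1 = f(s_n, y_n); k2 = f(s_n + h, y_n + h·k1); y_{n+1} = y_n + (h/2)·(k1 + k2).
s=1.000000, y=-0.200000:
  k1 = f(1.000000, -0.200000) = 2.372000
  k2 = f(1.540000, 1.080880) = 2.250111
  y ← -0.200000 + (0.54/2)·(2.372000 + 2.250111) = 1.047970
s=1.540000, y=1.047970:
  k1 = f(1.540000, 1.047970) = 2.283350
  k2 = f(2.080000, 2.280979) = 2.209811
  y ← 1.047970 + (0.54/2)·(2.283350 + 2.209811) = 2.261124
s=2.080000, y=2.261124:
  k1 = f(2.080000, 2.261124) = 2.229865
  k2 = f(2.620000, 3.465251) = 2.185497
  y ← 2.261124 + (0.54/2)·(2.229865 + 2.185497) = 3.453271
y(2.62) ≈ 3.4533

3.4533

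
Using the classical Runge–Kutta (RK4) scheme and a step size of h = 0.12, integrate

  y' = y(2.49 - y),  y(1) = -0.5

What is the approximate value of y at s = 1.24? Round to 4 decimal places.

-1.0873

RK4: k1 = f(s_n, y_n); k2 = f(s_n + h/2, y_n + (h/2)·k1); k3 = f(s_n + h/2, y_n + (h/2)·k2); k4 = f(s_n + h, y_n + h·k3); y_{n+1} = y_n + (h/6)·(k1 + 2k2 + 2k3 + k4).
s=1.000000, y=-0.500000:
  k1 = f(1.000000, -0.500000) = -1.495000
  k2 = f(1.060000, -0.589700) = -1.816099
  k3 = f(1.060000, -0.608966) = -1.887165
  k4 = f(1.120000, -0.726460) = -2.336629
  y ← -0.500000 + (0.12/6)·(k1 + 2k2 + 2k3 + k4) = -0.724763
s=1.120000, y=-0.724763:
  k1 = f(1.120000, -0.724763) = -2.329942
  k2 = f(1.180000, -0.864560) = -2.900217
  k3 = f(1.180000, -0.898776) = -3.045751
  k4 = f(1.240000, -1.090253) = -3.903383
  y ← -0.724763 + (0.12/6)·(k1 + 2k2 + 2k3 + k4) = -1.087268
y(1.24) ≈ -1.0873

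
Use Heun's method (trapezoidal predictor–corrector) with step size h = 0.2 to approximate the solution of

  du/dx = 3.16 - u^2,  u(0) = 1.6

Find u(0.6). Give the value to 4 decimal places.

Heun: k1 = f(x_n, u_n); k2 = f(x_n + h, u_n + h·k1); u_{n+1} = u_n + (h/2)·(k1 + k2).
x=0.000000, u=1.600000:
  k1 = f(0.000000, 1.600000) = 0.600000
  k2 = f(0.200000, 1.720000) = 0.201600
  u ← 1.600000 + (0.2/2)·(0.600000 + 0.201600) = 1.680160
x=0.200000, u=1.680160:
  k1 = f(0.200000, 1.680160) = 0.337062
  k2 = f(0.400000, 1.747572) = 0.105990
  u ← 1.680160 + (0.2/2)·(0.337062 + 0.105990) = 1.724465
x=0.400000, u=1.724465:
  k1 = f(0.400000, 1.724465) = 0.186219
  k2 = f(0.600000, 1.761709) = 0.056381
  u ← 1.724465 + (0.2/2)·(0.186219 + 0.056381) = 1.748725
u(0.6) ≈ 1.7487

1.7487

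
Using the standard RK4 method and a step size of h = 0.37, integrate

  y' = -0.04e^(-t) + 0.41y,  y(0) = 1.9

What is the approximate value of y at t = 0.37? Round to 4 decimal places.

2.1978

RK4: k1 = f(t_n, y_n); k2 = f(t_n + h/2, y_n + (h/2)·k1); k3 = f(t_n + h/2, y_n + (h/2)·k2); k4 = f(t_n + h, y_n + h·k3); y_{n+1} = y_n + (h/6)·(k1 + 2k2 + 2k3 + k4).
t=0.000000, y=1.900000:
  k1 = f(0.000000, 1.900000) = 0.739000
  k2 = f(0.185000, 2.036715) = 0.801809
  k3 = f(0.185000, 2.048335) = 0.806573
  k4 = f(0.370000, 2.198432) = 0.873728
  y ← 1.900000 + (0.37/6)·(k1 + 2k2 + 2k3 + k4) = 2.197819
y(0.37) ≈ 2.1978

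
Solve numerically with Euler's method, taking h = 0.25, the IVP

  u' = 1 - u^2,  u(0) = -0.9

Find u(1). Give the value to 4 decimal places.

Euler: u_{n+1} = u_n + h·f(t_n, u_n).
t=0.000000, u=-0.900000: f=0.190000 → u ← -0.900000 + 0.25·0.190000 = -0.852500
t=0.250000, u=-0.852500: f=0.273244 → u ← -0.852500 + 0.25·0.273244 = -0.784189
t=0.500000, u=-0.784189: f=0.385048 → u ← -0.784189 + 0.25·0.385048 = -0.687927
t=0.750000, u=-0.687927: f=0.526756 → u ← -0.687927 + 0.25·0.526756 = -0.556238
u(1) ≈ -0.5562

-0.5562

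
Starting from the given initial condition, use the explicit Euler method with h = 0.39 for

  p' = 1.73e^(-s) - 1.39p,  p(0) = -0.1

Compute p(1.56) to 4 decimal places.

Euler: p_{n+1} = p_n + h·f(s_n, p_n).
s=0.000000, p=-0.100000: f=1.869000 → p ← -0.100000 + 0.39·1.869000 = 0.628910
s=0.390000, p=0.628910: f=0.297123 → p ← 0.628910 + 0.39·0.297123 = 0.744788
s=0.780000, p=0.744788: f=-0.242213 → p ← 0.744788 + 0.39·(-0.242213) = 0.650325
s=1.170000, p=0.650325: f=-0.367017 → p ← 0.650325 + 0.39·(-0.367017) = 0.507188
p(1.56) ≈ 0.5072

0.5072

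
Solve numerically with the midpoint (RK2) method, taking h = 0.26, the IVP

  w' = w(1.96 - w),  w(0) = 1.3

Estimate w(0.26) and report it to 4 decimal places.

Midpoint: k1 = f(t_n, w_n); k2 = f(t_n + h/2, w_n + (h/2)·k1); w_{n+1} = w_n + h·k2.
t=0.000000, w=1.300000:
  k1 = f(0.000000, 1.300000) = 0.858000
  k2 = f(0.130000, 1.411540) = 0.774173
  w ← 1.300000 + 0.26·0.774173 = 1.501285
w(0.26) ≈ 1.5013

1.5013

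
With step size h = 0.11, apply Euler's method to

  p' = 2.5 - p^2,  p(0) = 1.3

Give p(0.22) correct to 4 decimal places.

Euler: p_{n+1} = p_n + h·f(s_n, p_n).
s=0.000000, p=1.300000: f=0.810000 → p ← 1.300000 + 0.11·0.810000 = 1.389100
s=0.110000, p=1.389100: f=0.570401 → p ← 1.389100 + 0.11·0.570401 = 1.451844
p(0.22) ≈ 1.4518

1.4518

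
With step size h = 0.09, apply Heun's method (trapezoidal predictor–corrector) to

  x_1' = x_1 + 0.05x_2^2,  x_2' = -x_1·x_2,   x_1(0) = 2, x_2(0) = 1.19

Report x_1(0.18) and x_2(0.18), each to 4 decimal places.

2.4038, 0.8041

Heun on (x_1,x_2): k1 = f(s_n, state_n); k2 = f(s_n + h, state_n + h·k1); state_{n+1} = state_n + (h/2)·(k1 + k2).
0.000000: (2.000000, 1.190000)
  k1 = (2.070805, -2.380000)
  predictor → (2.186372, 0.975800)
  k2 = (2.233982, -2.133462)
  → (2.193715, 0.986894)
0.090000: (2.193715, 0.986894)
  k1 = (2.242413, -2.164965)
  predictor → (2.395533, 0.792047)
  k2 = (2.426900, -1.897375)
  → (2.403834, 0.804089)
(x_1(0.18), x_2(0.18)) ≈ (2.4038, 0.8041)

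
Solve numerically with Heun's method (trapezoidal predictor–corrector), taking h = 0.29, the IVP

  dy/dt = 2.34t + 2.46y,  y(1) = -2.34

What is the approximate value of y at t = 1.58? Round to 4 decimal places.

-5.7703

Heun: k1 = f(t_n, y_n); k2 = f(t_n + h, y_n + h·k1); y_{n+1} = y_n + (h/2)·(k1 + k2).
t=1.000000, y=-2.340000:
  k1 = f(1.000000, -2.340000) = -3.416400
  k2 = f(1.290000, -3.330756) = -5.175060
  y ← -2.340000 + (0.29/2)·(-3.416400 + (-5.175060)) = -3.585762
t=1.290000, y=-3.585762:
  k1 = f(1.290000, -3.585762) = -5.802374
  k2 = f(1.580000, -5.268450) = -9.263187
  y ← -3.585762 + (0.29/2)·(-5.802374 + (-9.263187)) = -5.770268
y(1.58) ≈ -5.7703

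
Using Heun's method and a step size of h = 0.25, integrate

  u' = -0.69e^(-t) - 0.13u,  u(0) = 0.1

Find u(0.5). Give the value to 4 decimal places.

Heun: k1 = f(t_n, u_n); k2 = f(t_n + h, u_n + h·k1); u_{n+1} = u_n + (h/2)·(k1 + k2).
t=0.000000, u=0.100000:
  k1 = f(0.000000, 0.100000) = -0.703000
  k2 = f(0.250000, -0.075750) = -0.527525
  u ← 0.100000 + (0.25/2)·(-0.703000 + (-0.527525)) = -0.053816
t=0.250000, u=-0.053816:
  k1 = f(0.250000, -0.053816) = -0.530377
  k2 = f(0.500000, -0.186410) = -0.394273
  u ← -0.053816 + (0.25/2)·(-0.530377 + (-0.394273)) = -0.169397
u(0.5) ≈ -0.1694

-0.1694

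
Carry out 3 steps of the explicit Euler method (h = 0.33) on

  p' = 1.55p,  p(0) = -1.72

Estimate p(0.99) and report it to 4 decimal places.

-5.9395

Euler: p_{n+1} = p_n + h·f(x_n, p_n).
x=0.000000, p=-1.720000: f=-2.666000 → p ← -1.720000 + 0.33·(-2.666000) = -2.599780
x=0.330000, p=-2.599780: f=-4.029659 → p ← -2.599780 + 0.33·(-4.029659) = -3.929567
x=0.660000, p=-3.929567: f=-6.090830 → p ← -3.929567 + 0.33·(-6.090830) = -5.939541
p(0.99) ≈ -5.9395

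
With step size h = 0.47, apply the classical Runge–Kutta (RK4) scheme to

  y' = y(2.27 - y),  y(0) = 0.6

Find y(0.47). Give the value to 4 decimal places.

1.1588

RK4: k1 = f(x_n, y_n); k2 = f(x_n + h/2, y_n + (h/2)·k1); k3 = f(x_n + h/2, y_n + (h/2)·k2); k4 = f(x_n + h, y_n + h·k3); y_{n+1} = y_n + (h/6)·(k1 + 2k2 + 2k3 + k4).
x=0.000000, y=0.600000:
  k1 = f(0.000000, 0.600000) = 1.002000
  k2 = f(0.235000, 0.835470) = 1.198507
  k3 = f(0.235000, 0.881649) = 1.224038
  k4 = f(0.470000, 1.175298) = 1.286601
  y ← 0.600000 + (0.47/6)·(k1 + 2k2 + 2k3 + k4) = 1.158806
y(0.47) ≈ 1.1588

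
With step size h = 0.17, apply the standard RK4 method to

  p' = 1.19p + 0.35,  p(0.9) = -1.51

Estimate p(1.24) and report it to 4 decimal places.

-2.1164

RK4: k1 = f(t_n, p_n); k2 = f(t_n + h/2, p_n + (h/2)·k1); k3 = f(t_n + h/2, p_n + (h/2)·k2); k4 = f(t_n + h, p_n + h·k3); p_{n+1} = p_n + (h/6)·(k1 + 2k2 + 2k3 + k4).
t=0.900000, p=-1.510000:
  k1 = f(0.900000, -1.510000) = -1.446900
  k2 = f(0.985000, -1.632986) = -1.593254
  k3 = f(0.985000, -1.645427) = -1.608058
  k4 = f(1.070000, -1.783370) = -1.772210
  p ← -1.510000 + (0.17/6)·(k1 + 2k2 + 2k3 + k4) = -1.782616
t=1.070000, p=-1.782616:
  k1 = f(1.070000, -1.782616) = -1.771313
  k2 = f(1.155000, -1.933177) = -1.950481
  k3 = f(1.155000, -1.948407) = -1.968604
  k4 = f(1.240000, -2.117278) = -2.169561
  p ← -1.782616 + (0.17/6)·(k1 + 2k2 + 2k3 + k4) = -2.116355
p(1.24) ≈ -2.1164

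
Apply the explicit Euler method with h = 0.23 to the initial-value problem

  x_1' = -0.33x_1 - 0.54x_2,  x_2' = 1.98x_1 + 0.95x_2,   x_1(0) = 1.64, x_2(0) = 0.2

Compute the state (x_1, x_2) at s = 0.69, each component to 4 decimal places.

0.9251, 2.8692

Euler on (x_1,x_2): x_1_{n+1} = x_1_n + h·x_1', x_2_{n+1} = x_2_n + h·x_2'.
0.000000: (1.640000, 0.200000); f=(-0.649200, 3.437200) → (1.490684, 0.990556)
0.230000: (1.490684, 0.990556); f=(-1.026826, 3.892583) → (1.254514, 1.885850)
0.460000: (1.254514, 1.885850); f=(-1.432349, 4.275495) → (0.925074, 2.869214)
(x_1(0.69), x_2(0.69)) ≈ (0.9251, 2.8692)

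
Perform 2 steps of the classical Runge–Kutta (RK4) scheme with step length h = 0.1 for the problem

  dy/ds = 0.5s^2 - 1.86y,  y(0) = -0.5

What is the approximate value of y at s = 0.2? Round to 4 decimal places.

-0.3435

RK4: k1 = f(s_n, y_n); k2 = f(s_n + h/2, y_n + (h/2)·k1); k3 = f(s_n + h/2, y_n + (h/2)·k2); k4 = f(s_n + h, y_n + h·k3); y_{n+1} = y_n + (h/6)·(k1 + 2k2 + 2k3 + k4).
s=0.000000, y=-0.500000:
  k1 = f(0.000000, -0.500000) = 0.930000
  k2 = f(0.050000, -0.453500) = 0.844760
  k3 = f(0.050000, -0.457762) = 0.852687
  k4 = f(0.100000, -0.414731) = 0.776400
  y ← -0.500000 + (0.1/6)·(k1 + 2k2 + 2k3 + k4) = -0.414978
s=0.100000, y=-0.414978:
  k1 = f(0.100000, -0.414978) = 0.776860
  k2 = f(0.150000, -0.376135) = 0.710862
  k3 = f(0.150000, -0.379435) = 0.717000
  k4 = f(0.200000, -0.343278) = 0.658498
  y ← -0.414978 + (0.1/6)·(k1 + 2k2 + 2k3 + k4) = -0.343460
y(0.2) ≈ -0.3435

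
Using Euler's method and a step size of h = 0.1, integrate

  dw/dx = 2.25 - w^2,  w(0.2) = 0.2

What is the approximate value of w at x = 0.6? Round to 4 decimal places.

Euler: w_{n+1} = w_n + h·f(x_n, w_n).
x=0.200000, w=0.200000: f=2.210000 → w ← 0.200000 + 0.1·2.210000 = 0.421000
x=0.300000, w=0.421000: f=2.072759 → w ← 0.421000 + 0.1·2.072759 = 0.628276
x=0.400000, w=0.628276: f=1.855269 → w ← 0.628276 + 0.1·1.855269 = 0.813803
x=0.500000, w=0.813803: f=1.587725 → w ← 0.813803 + 0.1·1.587725 = 0.972575
w(0.6) ≈ 0.9726

0.9726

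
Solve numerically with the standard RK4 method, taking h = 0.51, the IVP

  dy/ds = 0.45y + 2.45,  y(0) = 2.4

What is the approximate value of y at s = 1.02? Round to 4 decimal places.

RK4: k1 = f(s_n, y_n); k2 = f(s_n + h/2, y_n + (h/2)·k1); k3 = f(s_n + h/2, y_n + (h/2)·k2); k4 = f(s_n + h, y_n + h·k3); y_{n+1} = y_n + (h/6)·(k1 + 2k2 + 2k3 + k4).
s=0.000000, y=2.400000:
  k1 = f(0.000000, 2.400000) = 3.530000
  k2 = f(0.255000, 3.300150) = 3.935068
  k3 = f(0.255000, 3.403442) = 3.981549
  k4 = f(0.510000, 4.430590) = 4.443765
  y ← 2.400000 + (0.51/6)·(k1 + 2k2 + 2k3 + k4) = 4.423595
s=0.510000, y=4.423595:
  k1 = f(0.510000, 4.423595) = 4.440618
  k2 = f(0.765000, 5.555952) = 4.950179
  k3 = f(0.765000, 5.685890) = 5.008651
  k4 = f(1.020000, 6.978007) = 5.590103
  y ← 4.423595 + (0.51/6)·(k1 + 2k2 + 2k3 + k4) = 6.969207
y(1.02) ≈ 6.9692

6.9692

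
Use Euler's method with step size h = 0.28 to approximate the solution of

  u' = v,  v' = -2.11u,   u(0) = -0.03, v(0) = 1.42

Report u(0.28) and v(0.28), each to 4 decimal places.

0.3676, 1.4377

Euler on (u,v): u_{n+1} = u_n + h·u', v_{n+1} = v_n + h·v'.
0.000000: (-0.030000, 1.420000); f=(1.420000, 0.063300) → (0.367600, 1.437724)
(u(0.28), v(0.28)) ≈ (0.3676, 1.4377)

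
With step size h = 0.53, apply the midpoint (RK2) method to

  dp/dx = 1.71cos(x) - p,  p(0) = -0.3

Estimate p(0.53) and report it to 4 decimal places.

Midpoint: k1 = f(x_n, p_n); k2 = f(x_n + h/2, p_n + (h/2)·k1); p_{n+1} = p_n + h·k2.
x=0.000000, p=-0.300000:
  k1 = f(0.000000, -0.300000) = 2.010000
  k2 = f(0.265000, 0.232650) = 1.417658
  p ← -0.300000 + 0.53·1.417658 = 0.451359
p(0.53) ≈ 0.4514

0.4514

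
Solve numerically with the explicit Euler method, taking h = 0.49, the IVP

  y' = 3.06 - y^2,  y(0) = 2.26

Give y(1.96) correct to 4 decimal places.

Euler: y_{n+1} = y_n + h·f(x_n, y_n).
x=0.000000, y=2.260000: f=-2.047600 → y ← 2.260000 + 0.49·(-2.047600) = 1.256676
x=0.490000, y=1.256676: f=1.480765 → y ← 1.256676 + 0.49·1.480765 = 1.982251
x=0.980000, y=1.982251: f=-0.869319 → y ← 1.982251 + 0.49·(-0.869319) = 1.556285
x=1.470000, y=1.556285: f=0.637978 → y ← 1.556285 + 0.49·0.637978 = 1.868894
y(1.96) ≈ 1.8689

1.8689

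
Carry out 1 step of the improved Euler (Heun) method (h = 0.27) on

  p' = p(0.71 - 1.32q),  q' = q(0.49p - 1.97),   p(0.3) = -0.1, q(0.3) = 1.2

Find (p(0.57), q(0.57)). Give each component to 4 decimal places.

-0.0881, 0.7250

Heun on (p,q): k1 = f(s_n, state_n); k2 = f(s_n + h, state_n + h·k1); state_{n+1} = state_n + (h/2)·(k1 + k2).
0.300000: (-0.100000, 1.200000)
  k1 = (0.087400, -2.422800)
  predictor → (-0.076402, 0.545844)
  k2 = (0.000803, -1.095747)
  → (-0.088093, 0.724996)
(p(0.57), q(0.57)) ≈ (-0.0881, 0.7250)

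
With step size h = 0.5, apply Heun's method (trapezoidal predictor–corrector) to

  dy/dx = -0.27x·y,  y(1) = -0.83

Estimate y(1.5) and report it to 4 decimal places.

-0.7013

Heun: k1 = f(x_n, y_n); k2 = f(x_n + h, y_n + h·k1); y_{n+1} = y_n + (h/2)·(k1 + k2).
x=1.000000, y=-0.830000:
  k1 = f(1.000000, -0.830000) = 0.224100
  k2 = f(1.500000, -0.717950) = 0.290770
  y ← -0.830000 + (0.5/2)·(0.224100 + 0.290770) = -0.701283
y(1.5) ≈ -0.7013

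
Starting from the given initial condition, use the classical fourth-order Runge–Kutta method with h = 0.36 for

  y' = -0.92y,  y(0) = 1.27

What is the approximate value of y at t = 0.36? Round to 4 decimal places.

0.9120

RK4: k1 = f(t_n, y_n); k2 = f(t_n + h/2, y_n + (h/2)·k1); k3 = f(t_n + h/2, y_n + (h/2)·k2); k4 = f(t_n + h, y_n + h·k3); y_{n+1} = y_n + (h/6)·(k1 + 2k2 + 2k3 + k4).
t=0.000000, y=1.270000:
  k1 = f(0.000000, 1.270000) = -1.168400
  k2 = f(0.180000, 1.059688) = -0.974913
  k3 = f(0.180000, 1.094516) = -1.006954
  k4 = f(0.360000, 0.907496) = -0.834897
  y ← 1.270000 + (0.36/6)·(k1 + 2k2 + 2k3 + k4) = 0.911978
y(0.36) ≈ 0.9120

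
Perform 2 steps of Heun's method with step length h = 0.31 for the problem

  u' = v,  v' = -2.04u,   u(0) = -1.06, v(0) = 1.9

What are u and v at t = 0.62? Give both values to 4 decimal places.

Heun on (u,v): k1 = f(t_n, state_n); k2 = f(t_n + h, state_n + h·k1); state_{n+1} = state_n + (h/2)·(k1 + k2).
0.000000: (-1.060000, 1.900000)
  k1 = (1.900000, 2.162400)
  predictor → (-0.471000, 2.570344)
  k2 = (2.570344, 0.960840)
  → (-0.367097, 2.384102)
0.310000: (-0.367097, 2.384102)
  k1 = (2.384102, 0.748877)
  predictor → (0.371975, 2.616254)
  k2 = (2.616254, -0.758829)
  → (0.407959, 2.382560)
(u(0.62), v(0.62)) ≈ (0.4080, 2.3826)

0.4080, 2.3826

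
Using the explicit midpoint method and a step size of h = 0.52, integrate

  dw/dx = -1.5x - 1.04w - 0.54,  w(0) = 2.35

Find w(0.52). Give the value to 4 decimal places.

Midpoint: k1 = f(x_n, w_n); k2 = f(x_n + h/2, w_n + (h/2)·k1); w_{n+1} = w_n + h·k2.
x=0.000000, w=2.350000:
  k1 = f(0.000000, 2.350000) = -2.984000
  k2 = f(0.260000, 1.574160) = -2.567126
  w ← 2.350000 + 0.52·(-2.567126) = 1.015094
w(0.52) ≈ 1.0151

1.0151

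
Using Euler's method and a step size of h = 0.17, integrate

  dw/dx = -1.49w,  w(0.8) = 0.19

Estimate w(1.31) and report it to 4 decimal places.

0.0791

Euler: w_{n+1} = w_n + h·f(x_n, w_n).
x=0.800000, w=0.190000: f=-0.283100 → w ← 0.190000 + 0.17·(-0.283100) = 0.141873
x=0.970000, w=0.141873: f=-0.211391 → w ← 0.141873 + 0.17·(-0.211391) = 0.105937
x=1.140000, w=0.105937: f=-0.157845 → w ← 0.105937 + 0.17·(-0.157845) = 0.079103
w(1.31) ≈ 0.0791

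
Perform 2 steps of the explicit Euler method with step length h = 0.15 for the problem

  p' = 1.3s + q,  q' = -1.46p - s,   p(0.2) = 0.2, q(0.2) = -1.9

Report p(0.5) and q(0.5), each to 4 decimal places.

-0.2738, -2.0162

Euler on (p,q): p_{n+1} = p_n + h·p', q_{n+1} = q_n + h·q'.
0.200000: (0.200000, -1.900000); f=(-1.640000, -0.492000) → (-0.046000, -1.973800)
0.350000: (-0.046000, -1.973800); f=(-1.518800, -0.282840) → (-0.273820, -2.016226)
(p(0.5), q(0.5)) ≈ (-0.2738, -2.0162)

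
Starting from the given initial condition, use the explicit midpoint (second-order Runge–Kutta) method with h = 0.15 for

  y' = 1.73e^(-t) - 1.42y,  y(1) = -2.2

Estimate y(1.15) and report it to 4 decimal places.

-1.7029

Midpoint: k1 = f(t_n, y_n); k2 = f(t_n + h/2, y_n + (h/2)·k1); y_{n+1} = y_n + h·k2.
t=1.000000, y=-2.200000:
  k1 = f(1.000000, -2.200000) = 3.760431
  k2 = f(1.075000, -1.917968) = 3.313959
  y ← -2.200000 + 0.15·3.313959 = -1.702906
y(1.15) ≈ -1.7029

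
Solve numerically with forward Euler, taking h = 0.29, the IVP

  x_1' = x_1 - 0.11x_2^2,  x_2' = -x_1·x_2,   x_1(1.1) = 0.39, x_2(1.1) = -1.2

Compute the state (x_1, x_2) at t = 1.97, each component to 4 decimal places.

0.6870, -0.7750

Euler on (x_1,x_2): x_1_{n+1} = x_1_n + h·x_1', x_2_{n+1} = x_2_n + h·x_2'.
1.100000: (0.390000, -1.200000); f=(0.231600, 0.468000) → (0.457164, -1.064280)
1.390000: (0.457164, -1.064280); f=(0.332568, 0.486551) → (0.553609, -0.923180)
1.680000: (0.553609, -0.923180); f=(0.459860, 0.511081) → (0.686968, -0.774967)
(x_1(1.97), x_2(1.97)) ≈ (0.6870, -0.7750)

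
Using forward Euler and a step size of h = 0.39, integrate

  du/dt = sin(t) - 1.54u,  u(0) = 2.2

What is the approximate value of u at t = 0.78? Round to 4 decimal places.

Euler: u_{n+1} = u_n + h·f(t_n, u_n).
t=0.000000, u=2.200000: f=-3.388000 → u ← 2.200000 + 0.39·(-3.388000) = 0.878680
t=0.390000, u=0.878680: f=-0.972979 → u ← 0.878680 + 0.39·(-0.972979) = 0.499218
u(0.78) ≈ 0.4992

0.4992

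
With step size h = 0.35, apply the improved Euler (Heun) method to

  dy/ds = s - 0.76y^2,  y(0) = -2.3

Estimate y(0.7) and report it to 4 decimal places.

-22.8404

Heun: k1 = f(s_n, y_n); k2 = f(s_n + h, y_n + h·k1); y_{n+1} = y_n + (h/2)·(k1 + k2).
s=0.000000, y=-2.300000:
  k1 = f(0.000000, -2.300000) = -4.020400
  k2 = f(0.350000, -3.707140) = -10.094594
  y ← -2.300000 + (0.35/2)·(-4.020400 + (-10.094594)) = -4.770124
s=0.350000, y=-4.770124:
  k1 = f(0.350000, -4.770124) = -16.943103
  k2 = f(0.700000, -10.700210) = -86.315815
  y ← -4.770124 + (0.35/2)·(-16.943103 + (-86.315815)) = -22.840435
y(0.7) ≈ -22.8404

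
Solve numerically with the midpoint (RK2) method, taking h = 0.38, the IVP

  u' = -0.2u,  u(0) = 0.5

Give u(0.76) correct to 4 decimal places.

Midpoint: k1 = f(t_n, u_n); k2 = f(t_n + h/2, u_n + (h/2)·k1); u_{n+1} = u_n + h·k2.
t=0.000000, u=0.500000:
  k1 = f(0.000000, 0.500000) = -0.100000
  k2 = f(0.190000, 0.481000) = -0.096200
  u ← 0.500000 + 0.38·(-0.096200) = 0.463444
t=0.380000, u=0.463444:
  k1 = f(0.380000, 0.463444) = -0.092689
  k2 = f(0.570000, 0.445833) = -0.089167
  u ← 0.463444 + 0.38·(-0.089167) = 0.429561
u(0.76) ≈ 0.4296

0.4296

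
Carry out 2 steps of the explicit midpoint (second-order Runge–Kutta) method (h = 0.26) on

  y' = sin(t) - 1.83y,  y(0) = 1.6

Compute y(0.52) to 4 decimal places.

Midpoint: k1 = f(t_n, y_n); k2 = f(t_n + h/2, y_n + (h/2)·k1); y_{n+1} = y_n + h·k2.
t=0.000000, y=1.600000:
  k1 = f(0.000000, 1.600000) = -2.928000
  k2 = f(0.130000, 1.219360) = -2.101795
  y ← 1.600000 + 0.26·(-2.101795) = 1.053533
t=0.260000, y=1.053533:
  k1 = f(0.260000, 1.053533) = -1.670886
  k2 = f(0.390000, 0.836318) = -1.150274
  y ← 1.053533 + 0.26·(-1.150274) = 0.754462
y(0.52) ≈ 0.7545

0.7545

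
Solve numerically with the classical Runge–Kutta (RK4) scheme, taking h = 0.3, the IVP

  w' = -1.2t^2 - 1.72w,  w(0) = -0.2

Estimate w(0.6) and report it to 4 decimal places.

-0.1395

RK4: k1 = f(t_n, w_n); k2 = f(t_n + h/2, w_n + (h/2)·k1); k3 = f(t_n + h/2, w_n + (h/2)·k2); k4 = f(t_n + h, w_n + h·k3); w_{n+1} = w_n + (h/6)·(k1 + 2k2 + 2k3 + k4).
t=0.000000, w=-0.200000:
  k1 = f(0.000000, -0.200000) = 0.344000
  k2 = f(0.150000, -0.148400) = 0.228248
  k3 = f(0.150000, -0.165763) = 0.258112
  k4 = f(0.300000, -0.122566) = 0.102814
  w ← -0.200000 + (0.3/6)·(k1 + 2k2 + 2k3 + k4) = -0.129023
t=0.300000, w=-0.129023:
  k1 = f(0.300000, -0.129023) = 0.113920
  k2 = f(0.450000, -0.111935) = -0.050471
  k3 = f(0.450000, -0.136594) = -0.008058
  k4 = f(0.600000, -0.131441) = -0.205922
  w ← -0.129023 + (0.3/6)·(k1 + 2k2 + 2k3 + k4) = -0.139476
w(0.6) ≈ -0.1395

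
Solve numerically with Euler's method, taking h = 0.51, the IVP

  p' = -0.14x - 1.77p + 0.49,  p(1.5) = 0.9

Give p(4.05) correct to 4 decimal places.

0.0012

Euler: p_{n+1} = p_n + h·f(x_n, p_n).
x=1.500000, p=0.900000: f=-1.313000 → p ← 0.900000 + 0.51·(-1.313000) = 0.230370
x=2.010000, p=0.230370: f=-0.199155 → p ← 0.230370 + 0.51·(-0.199155) = 0.128801
x=2.520000, p=0.128801: f=-0.090778 → p ← 0.128801 + 0.51·(-0.090778) = 0.082504
x=3.030000, p=0.082504: f=-0.080233 → p ← 0.082504 + 0.51·(-0.080233) = 0.041586
x=3.540000, p=0.041586: f=-0.079207 → p ← 0.041586 + 0.51·(-0.079207) = 0.001190
p(4.05) ≈ 0.0012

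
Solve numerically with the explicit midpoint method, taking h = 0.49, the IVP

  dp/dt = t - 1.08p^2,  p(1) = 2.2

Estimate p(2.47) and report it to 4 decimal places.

Midpoint: k1 = f(t_n, p_n); k2 = f(t_n + h/2, p_n + (h/2)·k1); p_{n+1} = p_n + h·k2.
t=1.000000, p=2.200000:
  k1 = f(1.000000, 2.200000) = -4.227200
  k2 = f(1.245000, 1.164336) = -0.219133
  p ← 2.200000 + 0.49·(-0.219133) = 2.092625
t=1.490000, p=2.092625:
  k1 = f(1.490000, 2.092625) = -3.239406
  k2 = f(1.735000, 1.298971) = -0.087311
  p ← 2.092625 + 0.49·(-0.087311) = 2.049843
t=1.980000, p=2.049843:
  k1 = f(1.980000, 2.049843) = -2.558004
  k2 = f(2.225000, 1.423132) = 0.037671
  p ← 2.049843 + 0.49·0.037671 = 2.068302
p(2.47) ≈ 2.0683

2.0683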